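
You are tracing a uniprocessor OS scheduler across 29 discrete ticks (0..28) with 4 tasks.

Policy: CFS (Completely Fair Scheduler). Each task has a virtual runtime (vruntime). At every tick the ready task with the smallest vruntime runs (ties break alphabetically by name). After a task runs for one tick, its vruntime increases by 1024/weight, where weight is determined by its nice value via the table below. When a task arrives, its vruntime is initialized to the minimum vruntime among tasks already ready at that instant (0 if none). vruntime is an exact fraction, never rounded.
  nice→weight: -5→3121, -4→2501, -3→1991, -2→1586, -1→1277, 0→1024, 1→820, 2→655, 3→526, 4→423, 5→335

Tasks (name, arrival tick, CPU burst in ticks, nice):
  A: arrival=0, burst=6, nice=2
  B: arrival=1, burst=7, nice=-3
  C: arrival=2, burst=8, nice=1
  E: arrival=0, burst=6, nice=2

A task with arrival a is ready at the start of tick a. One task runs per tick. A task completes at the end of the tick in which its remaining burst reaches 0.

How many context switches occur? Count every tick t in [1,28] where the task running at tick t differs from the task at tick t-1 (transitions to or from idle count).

context switches = 24

t=0: vr[A=0 E=0] → run A
t=1: vr[A=1024/655 B=0 E=0] → run B
t=2: vr[A=1024/655 B=1024/1991 C=0 E=0] → run C
t=3: vr[A=1024/655 B=1024/1991 C=256/205 E=0] → run E
t=4: vr[A=1024/655 B=1024/1991 C=256/205 E=1024/655] → run B
t=5: vr[A=1024/655 B=2048/1991 C=256/205 E=1024/655] → run B
t=6: vr[A=1024/655 B=3072/1991 C=256/205 E=1024/655] → run C
t=7: vr[A=1024/655 B=3072/1991 C=512/205 E=1024/655] → run B
t=8: vr[A=1024/655 B=4096/1991 C=512/205 E=1024/655] → run A
t=9: vr[A=2048/655 B=4096/1991 C=512/205 E=1024/655] → run E
t=10: vr[A=2048/655 B=4096/1991 C=512/205 E=2048/655] → run B
t=11: vr[A=2048/655 B=5120/1991 C=512/205 E=2048/655] → run C
t=12: vr[A=2048/655 B=5120/1991 C=768/205 E=2048/655] → run B
t=13: vr[A=2048/655 B=6144/1991 C=768/205 E=2048/655] → run B
t=14: vr[A=2048/655 C=768/205 E=2048/655] → run A
t=15: vr[A=3072/655 C=768/205 E=2048/655] → run E
t=16: vr[A=3072/655 C=768/205 E=3072/655] → run C
t=17: vr[A=3072/655 C=1024/205 E=3072/655] → run A
t=18: vr[A=4096/655 C=1024/205 E=3072/655] → run E
t=19: vr[A=4096/655 C=1024/205 E=4096/655] → run C
t=20: vr[A=4096/655 C=256/41 E=4096/655] → run C
t=21: vr[A=4096/655 C=1536/205 E=4096/655] → run A
t=22: vr[A=1024/131 C=1536/205 E=4096/655] → run E
t=23: vr[A=1024/131 C=1536/205 E=1024/131] → run C
t=24: vr[A=1024/131 C=1792/205 E=1024/131] → run A
t=25: vr[C=1792/205 E=1024/131] → run E
t=26: vr[C=1792/205] → run C
t=27: (idle)
t=28: (idle)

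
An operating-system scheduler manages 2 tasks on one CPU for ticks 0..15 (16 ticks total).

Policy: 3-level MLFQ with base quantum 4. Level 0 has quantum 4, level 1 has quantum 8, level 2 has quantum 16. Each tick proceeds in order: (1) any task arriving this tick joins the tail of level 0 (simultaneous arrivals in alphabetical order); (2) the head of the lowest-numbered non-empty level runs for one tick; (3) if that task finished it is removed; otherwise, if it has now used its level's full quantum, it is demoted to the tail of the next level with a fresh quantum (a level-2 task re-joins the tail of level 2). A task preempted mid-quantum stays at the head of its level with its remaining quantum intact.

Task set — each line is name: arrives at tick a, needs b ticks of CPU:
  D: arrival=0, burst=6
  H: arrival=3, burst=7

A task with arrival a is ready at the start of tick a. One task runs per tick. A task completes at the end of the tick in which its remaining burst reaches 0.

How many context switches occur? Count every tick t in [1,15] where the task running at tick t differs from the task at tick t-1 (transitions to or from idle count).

context switches = 4

t=0: L0/L1/L2 = D/-/- → run D
t=1: L0/L1/L2 = D/-/- → run D
t=2: L0/L1/L2 = D/-/- → run D
t=3: L0/L1/L2 = DH/-/- → run D
t=4: L0/L1/L2 = H/D/- → run H
t=5: L0/L1/L2 = H/D/- → run H
t=6: L0/L1/L2 = H/D/- → run H
t=7: L0/L1/L2 = H/D/- → run H
t=8: L0/L1/L2 = -/DH/- → run D
t=9: L0/L1/L2 = -/DH/- → run D
t=10: L0/L1/L2 = -/H/- → run H
t=11: L0/L1/L2 = -/H/- → run H
t=12: L0/L1/L2 = -/H/- → run H
t=13: (idle)
t=14: (idle)
t=15: (idle)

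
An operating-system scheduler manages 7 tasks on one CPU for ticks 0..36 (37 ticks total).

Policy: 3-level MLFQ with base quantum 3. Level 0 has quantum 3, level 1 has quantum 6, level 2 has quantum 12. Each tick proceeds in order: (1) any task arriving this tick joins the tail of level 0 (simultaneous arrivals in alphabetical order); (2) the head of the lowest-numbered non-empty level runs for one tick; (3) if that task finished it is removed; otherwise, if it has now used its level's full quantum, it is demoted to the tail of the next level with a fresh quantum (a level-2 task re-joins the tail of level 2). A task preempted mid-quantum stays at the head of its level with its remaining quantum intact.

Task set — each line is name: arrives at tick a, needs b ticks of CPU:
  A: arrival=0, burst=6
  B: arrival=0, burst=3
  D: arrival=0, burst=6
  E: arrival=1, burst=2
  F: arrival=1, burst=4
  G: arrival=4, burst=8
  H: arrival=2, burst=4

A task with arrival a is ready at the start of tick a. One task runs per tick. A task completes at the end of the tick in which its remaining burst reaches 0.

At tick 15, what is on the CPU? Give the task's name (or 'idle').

t=0: L0/L1/L2 = ABD/-/- → run A
t=1: L0/L1/L2 = ABDEF/-/- → run A
t=2: L0/L1/L2 = ABDEFH/-/- → run A
t=3: L0/L1/L2 = BDEFH/A/- → run B
t=4: L0/L1/L2 = BDEFHG/A/- → run B
t=5: L0/L1/L2 = BDEFHG/A/- → run B
t=6: L0/L1/L2 = DEFHG/A/- → run D
t=7: L0/L1/L2 = DEFHG/A/- → run D
t=8: L0/L1/L2 = DEFHG/A/- → run D
t=9: L0/L1/L2 = EFHG/AD/- → run E
t=10: L0/L1/L2 = EFHG/AD/- → run E
t=11: L0/L1/L2 = FHG/AD/- → run F
t=12: L0/L1/L2 = FHG/AD/- → run F
t=13: L0/L1/L2 = FHG/AD/- → run F
t=14: L0/L1/L2 = HG/ADF/- → run H
t=15: L0/L1/L2 = HG/ADF/- → run H
t=16: L0/L1/L2 = HG/ADF/- → run H
t=17: L0/L1/L2 = G/ADFH/- → run G
t=18: L0/L1/L2 = G/ADFH/- → run G
t=19: L0/L1/L2 = G/ADFH/- → run G
t=20: L0/L1/L2 = -/ADFHG/- → run A
t=21: L0/L1/L2 = -/ADFHG/- → run A
t=22: L0/L1/L2 = -/ADFHG/- → run A
t=23: L0/L1/L2 = -/DFHG/- → run D
t=24: L0/L1/L2 = -/DFHG/- → run D
t=25: L0/L1/L2 = -/DFHG/- → run D
t=26: L0/L1/L2 = -/FHG/- → run F
t=27: L0/L1/L2 = -/HG/- → run H
t=28: L0/L1/L2 = -/G/- → run G
t=29: L0/L1/L2 = -/G/- → run G
t=30: L0/L1/L2 = -/G/- → run G
t=31: L0/L1/L2 = -/G/- → run G
t=32: L0/L1/L2 = -/G/- → run G
t=33: (idle)
t=34: (idle)
t=35: (idle)
t=36: (idle)

running at tick 15 = H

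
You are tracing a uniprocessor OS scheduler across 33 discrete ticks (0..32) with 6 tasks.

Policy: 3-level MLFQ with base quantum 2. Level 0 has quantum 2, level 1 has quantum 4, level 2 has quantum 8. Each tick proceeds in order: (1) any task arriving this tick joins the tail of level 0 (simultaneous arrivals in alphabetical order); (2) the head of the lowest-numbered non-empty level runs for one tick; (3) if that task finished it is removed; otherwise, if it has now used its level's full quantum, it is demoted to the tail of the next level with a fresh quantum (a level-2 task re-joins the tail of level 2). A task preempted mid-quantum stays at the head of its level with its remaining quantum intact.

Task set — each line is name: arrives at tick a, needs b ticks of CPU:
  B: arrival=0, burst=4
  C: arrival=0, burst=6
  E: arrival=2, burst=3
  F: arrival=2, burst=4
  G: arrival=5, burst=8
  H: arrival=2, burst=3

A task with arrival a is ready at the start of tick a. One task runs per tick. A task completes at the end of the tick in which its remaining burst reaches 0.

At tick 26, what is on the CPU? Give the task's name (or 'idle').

t=0: L0/L1/L2 = BC/-/- → run B
t=1: L0/L1/L2 = BC/-/- → run B
t=2: L0/L1/L2 = CEFH/B/- → run C
t=3: L0/L1/L2 = CEFH/B/- → run C
t=4: L0/L1/L2 = EFH/BC/- → run E
t=5: L0/L1/L2 = EFHG/BC/- → run E
t=6: L0/L1/L2 = FHG/BCE/- → run F
t=7: L0/L1/L2 = FHG/BCE/- → run F
t=8: L0/L1/L2 = HG/BCEF/- → run H
t=9: L0/L1/L2 = HG/BCEF/- → run H
t=10: L0/L1/L2 = G/BCEFH/- → run G
t=11: L0/L1/L2 = G/BCEFH/- → run G
t=12: L0/L1/L2 = -/BCEFHG/- → run B
t=13: L0/L1/L2 = -/BCEFHG/- → run B
t=14: L0/L1/L2 = -/CEFHG/- → run C
t=15: L0/L1/L2 = -/CEFHG/- → run C
t=16: L0/L1/L2 = -/CEFHG/- → run C
t=17: L0/L1/L2 = -/CEFHG/- → run C
t=18: L0/L1/L2 = -/EFHG/- → run E
t=19: L0/L1/L2 = -/FHG/- → run F
t=20: L0/L1/L2 = -/FHG/- → run F
t=21: L0/L1/L2 = -/HG/- → run H
t=22: L0/L1/L2 = -/G/- → run G
t=23: L0/L1/L2 = -/G/- → run G
t=24: L0/L1/L2 = -/G/- → run G
t=25: L0/L1/L2 = -/G/- → run G
t=26: L0/L1/L2 = -/-/G → run G
t=27: L0/L1/L2 = -/-/G → run G
t=28: (idle)
t=29: (idle)
t=30: (idle)
t=31: (idle)
t=32: (idle)

running at tick 26 = G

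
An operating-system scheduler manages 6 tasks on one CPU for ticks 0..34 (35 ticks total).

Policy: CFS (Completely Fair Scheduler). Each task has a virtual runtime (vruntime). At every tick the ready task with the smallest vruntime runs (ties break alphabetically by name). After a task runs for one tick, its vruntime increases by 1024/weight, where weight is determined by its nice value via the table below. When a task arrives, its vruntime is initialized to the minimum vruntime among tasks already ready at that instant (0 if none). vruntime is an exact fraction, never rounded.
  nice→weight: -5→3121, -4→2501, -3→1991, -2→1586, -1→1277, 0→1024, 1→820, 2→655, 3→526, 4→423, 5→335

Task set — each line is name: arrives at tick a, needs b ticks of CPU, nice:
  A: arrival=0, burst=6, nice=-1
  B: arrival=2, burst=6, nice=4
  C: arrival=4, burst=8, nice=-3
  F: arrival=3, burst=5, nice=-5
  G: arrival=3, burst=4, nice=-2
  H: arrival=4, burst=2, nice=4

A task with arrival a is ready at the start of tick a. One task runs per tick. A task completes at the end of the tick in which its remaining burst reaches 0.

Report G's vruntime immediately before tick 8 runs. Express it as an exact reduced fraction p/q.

t=0: vr[A=0] → run A
t=1: vr[A=1024/1277] → run A
t=2: vr[A=2048/1277 B=2048/1277] → run A
t=3: vr[A=3072/1277 B=2048/1277 F=2048/1277 G=2048/1277] → run B
t=4: vr[A=3072/1277 B=2173952/540171 C=2048/1277 F=2048/1277 G=2048/1277 H=2048/1277] → run C
t=5: vr[A=3072/1277 B=2173952/540171 C=5385216/2542507 F=2048/1277 G=2048/1277 H=2048/1277] → run F
t=6: vr[A=3072/1277 B=2173952/540171 C=5385216/2542507 F=7699456/3985517 G=2048/1277 H=2048/1277] → run G
t=7: vr[A=3072/1277 B=2173952/540171 C=5385216/2542507 F=7699456/3985517 G=2277888/1012661 H=2048/1277] → run H
t=8: vr[A=3072/1277 B=2173952/540171 C=5385216/2542507 F=7699456/3985517 G=2277888/1012661 H=2173952/540171] → run F
t=9: vr[A=3072/1277 B=2173952/540171 C=5385216/2542507 F=9007104/3985517 G=2277888/1012661 H=2173952/540171] → run C
t=10: vr[A=3072/1277 B=2173952/540171 C=6692864/2542507 F=9007104/3985517 G=2277888/1012661 H=2173952/540171] → run G
t=11: vr[A=3072/1277 B=2173952/540171 C=6692864/2542507 F=9007104/3985517 G=2931712/1012661 H=2173952/540171] → run F
t=12: vr[A=3072/1277 B=2173952/540171 C=6692864/2542507 F=10314752/3985517 G=2931712/1012661 H=2173952/540171] → run A
t=13: vr[A=4096/1277 B=2173952/540171 C=6692864/2542507 F=10314752/3985517 G=2931712/1012661 H=2173952/540171] → run F
t=14: vr[A=4096/1277 B=2173952/540171 C=6692864/2542507 F=11622400/3985517 G=2931712/1012661 H=2173952/540171] → run C
t=15: vr[A=4096/1277 B=2173952/540171 C=8000512/2542507 F=11622400/3985517 G=2931712/1012661 H=2173952/540171] → run G
t=16: vr[A=4096/1277 B=2173952/540171 C=8000512/2542507 F=11622400/3985517 G=3585536/1012661 H=2173952/540171] → run F
t=17: vr[A=4096/1277 B=2173952/540171 C=8000512/2542507 G=3585536/1012661 H=2173952/540171] → run C
t=18: vr[A=4096/1277 B=2173952/540171 C=9308160/2542507 G=3585536/1012661 H=2173952/540171] → run A
t=19: vr[A=5120/1277 B=2173952/540171 C=9308160/2542507 G=3585536/1012661 H=2173952/540171] → run G
t=20: vr[A=5120/1277 B=2173952/540171 C=9308160/2542507 H=2173952/540171] → run C
t=21: vr[A=5120/1277 B=2173952/540171 C=10615808/2542507 H=2173952/540171] → run A
t=22: vr[B=2173952/540171 C=10615808/2542507 H=2173952/540171] → run B
t=23: vr[B=3481600/540171 C=10615808/2542507 H=2173952/540171] → run H
t=24: vr[B=3481600/540171 C=10615808/2542507] → run C
t=25: vr[B=3481600/540171 C=11923456/2542507] → run C
t=26: vr[B=3481600/540171 C=13231104/2542507] → run C
t=27: vr[B=3481600/540171] → run B
t=28: vr[B=1596416/180057] → run B
t=29: vr[B=6096896/540171] → run B
t=30: vr[B=7404544/540171] → run B
t=31: (idle)
t=32: (idle)
t=33: (idle)
t=34: (idle)

vruntime(G, start of tick 8) = 2277888/1012661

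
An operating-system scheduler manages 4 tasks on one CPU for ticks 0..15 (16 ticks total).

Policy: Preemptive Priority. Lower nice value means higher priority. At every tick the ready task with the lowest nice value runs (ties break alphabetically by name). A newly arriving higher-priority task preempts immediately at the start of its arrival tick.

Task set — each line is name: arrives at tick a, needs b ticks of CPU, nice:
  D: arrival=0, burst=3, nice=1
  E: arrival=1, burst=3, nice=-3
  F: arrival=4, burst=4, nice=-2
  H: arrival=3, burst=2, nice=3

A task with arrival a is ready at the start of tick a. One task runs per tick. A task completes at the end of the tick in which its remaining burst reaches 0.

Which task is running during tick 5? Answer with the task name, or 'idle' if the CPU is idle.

t=0: ready={D} → run D
t=1: ready={D,E} → run E
t=2: ready={D,E} → run E
t=3: ready={D,E,H} → run E
t=4: ready={D,F,H} → run F
t=5: ready={D,F,H} → run F
t=6: ready={D,F,H} → run F
t=7: ready={D,F,H} → run F
t=8: ready={D,H} → run D
t=9: ready={D,H} → run D
t=10: ready={H} → run H
t=11: ready={H} → run H
t=12: (idle)
t=13: (idle)
t=14: (idle)
t=15: (idle)

running at tick 5 = F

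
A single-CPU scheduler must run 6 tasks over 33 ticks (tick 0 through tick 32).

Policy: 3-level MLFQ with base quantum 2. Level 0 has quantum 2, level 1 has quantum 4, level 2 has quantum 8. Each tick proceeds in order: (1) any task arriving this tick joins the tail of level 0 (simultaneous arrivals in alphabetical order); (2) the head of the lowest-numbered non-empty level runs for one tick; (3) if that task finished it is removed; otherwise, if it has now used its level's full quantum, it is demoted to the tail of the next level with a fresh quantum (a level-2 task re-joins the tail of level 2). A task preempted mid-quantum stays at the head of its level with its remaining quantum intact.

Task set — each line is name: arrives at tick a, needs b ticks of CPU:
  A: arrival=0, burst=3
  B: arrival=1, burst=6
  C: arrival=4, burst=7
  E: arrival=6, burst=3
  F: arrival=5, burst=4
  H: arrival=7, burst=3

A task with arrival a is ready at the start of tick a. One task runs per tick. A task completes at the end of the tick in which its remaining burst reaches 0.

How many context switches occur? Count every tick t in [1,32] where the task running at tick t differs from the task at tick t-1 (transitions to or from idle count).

context switches = 13

t=0: L0/L1/L2 = A/-/- → run A
t=1: L0/L1/L2 = AB/-/- → run A
t=2: L0/L1/L2 = B/A/- → run B
t=3: L0/L1/L2 = B/A/- → run B
t=4: L0/L1/L2 = C/AB/- → run C
t=5: L0/L1/L2 = CF/AB/- → run C
t=6: L0/L1/L2 = FE/ABC/- → run F
t=7: L0/L1/L2 = FEH/ABC/- → run F
t=8: L0/L1/L2 = EH/ABCF/- → run E
t=9: L0/L1/L2 = EH/ABCF/- → run E
t=10: L0/L1/L2 = H/ABCFE/- → run H
t=11: L0/L1/L2 = H/ABCFE/- → run H
t=12: L0/L1/L2 = -/ABCFEH/- → run A
t=13: L0/L1/L2 = -/BCFEH/- → run B
t=14: L0/L1/L2 = -/BCFEH/- → run B
t=15: L0/L1/L2 = -/BCFEH/- → run B
t=16: L0/L1/L2 = -/BCFEH/- → run B
t=17: L0/L1/L2 = -/CFEH/- → run C
t=18: L0/L1/L2 = -/CFEH/- → run C
t=19: L0/L1/L2 = -/CFEH/- → run C
t=20: L0/L1/L2 = -/CFEH/- → run C
t=21: L0/L1/L2 = -/FEH/C → run F
t=22: L0/L1/L2 = -/FEH/C → run F
t=23: L0/L1/L2 = -/EH/C → run E
t=24: L0/L1/L2 = -/H/C → run H
t=25: L0/L1/L2 = -/-/C → run C
t=26: (idle)
t=27: (idle)
t=28: (idle)
t=29: (idle)
t=30: (idle)
t=31: (idle)
t=32: (idle)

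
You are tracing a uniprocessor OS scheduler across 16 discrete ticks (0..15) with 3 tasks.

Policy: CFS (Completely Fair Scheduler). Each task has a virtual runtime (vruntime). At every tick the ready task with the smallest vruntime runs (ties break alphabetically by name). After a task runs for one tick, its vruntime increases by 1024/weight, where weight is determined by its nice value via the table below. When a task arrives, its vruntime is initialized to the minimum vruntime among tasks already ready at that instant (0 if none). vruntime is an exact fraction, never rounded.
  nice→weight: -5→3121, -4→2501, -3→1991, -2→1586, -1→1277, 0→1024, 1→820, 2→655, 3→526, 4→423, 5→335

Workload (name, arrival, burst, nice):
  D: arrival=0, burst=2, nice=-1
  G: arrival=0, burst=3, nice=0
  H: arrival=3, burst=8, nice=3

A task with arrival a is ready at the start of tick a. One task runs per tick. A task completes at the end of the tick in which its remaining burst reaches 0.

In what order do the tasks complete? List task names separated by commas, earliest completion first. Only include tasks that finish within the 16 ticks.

t=0: vr[D=0 G=0] → run D
t=1: vr[D=1024/1277 G=0] → run G
t=2: vr[D=1024/1277 G=1] → run D
t=3: vr[G=1 H=1] → run G
t=4: vr[G=2 H=1] → run H
t=5: vr[G=2 H=775/263] → run G
t=6: vr[H=775/263] → run H
t=7: vr[H=1287/263] → run H
t=8: vr[H=1799/263] → run H
t=9: vr[H=2311/263] → run H
t=10: vr[H=2823/263] → run H
t=11: vr[H=3335/263] → run H
t=12: vr[H=3847/263] → run H
t=13: (idle)
t=14: (idle)
t=15: (idle)

completion order = D, G, H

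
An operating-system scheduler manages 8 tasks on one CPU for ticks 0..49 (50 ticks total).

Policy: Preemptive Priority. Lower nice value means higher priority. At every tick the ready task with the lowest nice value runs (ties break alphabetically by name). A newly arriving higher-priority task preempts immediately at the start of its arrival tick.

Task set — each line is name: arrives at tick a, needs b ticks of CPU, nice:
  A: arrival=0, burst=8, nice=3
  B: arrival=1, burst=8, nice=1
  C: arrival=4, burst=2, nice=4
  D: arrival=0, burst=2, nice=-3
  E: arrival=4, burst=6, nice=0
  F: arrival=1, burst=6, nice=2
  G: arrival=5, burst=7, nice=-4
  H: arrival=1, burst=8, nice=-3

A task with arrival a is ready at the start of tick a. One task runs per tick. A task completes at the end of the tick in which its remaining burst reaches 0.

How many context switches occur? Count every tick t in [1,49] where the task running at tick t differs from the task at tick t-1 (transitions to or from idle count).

context switches = 9

t=0: ready={A,D} → run D
t=1: ready={A,B,D,F,H} → run D
t=2: ready={A,B,F,H} → run H
t=3: ready={A,B,F,H} → run H
t=4: ready={A,B,C,E,F,H} → run H
t=5: ready={A,B,C,E,F,G,H} → run G
t=6: ready={A,B,C,E,F,G,H} → run G
t=7: ready={A,B,C,E,F,G,H} → run G
t=8: ready={A,B,C,E,F,G,H} → run G
t=9: ready={A,B,C,E,F,G,H} → run G
t=10: ready={A,B,C,E,F,G,H} → run G
t=11: ready={A,B,C,E,F,G,H} → run G
t=12: ready={A,B,C,E,F,H} → run H
t=13: ready={A,B,C,E,F,H} → run H
t=14: ready={A,B,C,E,F,H} → run H
t=15: ready={A,B,C,E,F,H} → run H
t=16: ready={A,B,C,E,F,H} → run H
t=17: ready={A,B,C,E,F} → run E
t=18: ready={A,B,C,E,F} → run E
t=19: ready={A,B,C,E,F} → run E
t=20: ready={A,B,C,E,F} → run E
t=21: ready={A,B,C,E,F} → run E
t=22: ready={A,B,C,E,F} → run E
t=23: ready={A,B,C,F} → run B
t=24: ready={A,B,C,F} → run B
t=25: ready={A,B,C,F} → run B
t=26: ready={A,B,C,F} → run B
t=27: ready={A,B,C,F} → run B
t=28: ready={A,B,C,F} → run B
t=29: ready={A,B,C,F} → run B
t=30: ready={A,B,C,F} → run B
t=31: ready={A,C,F} → run F
t=32: ready={A,C,F} → run F
t=33: ready={A,C,F} → run F
t=34: ready={A,C,F} → run F
t=35: ready={A,C,F} → run F
t=36: ready={A,C,F} → run F
t=37: ready={A,C} → run A
t=38: ready={A,C} → run A
t=39: ready={A,C} → run A
t=40: ready={A,C} → run A
t=41: ready={A,C} → run A
t=42: ready={A,C} → run A
t=43: ready={A,C} → run A
t=44: ready={A,C} → run A
t=45: ready={C} → run C
t=46: ready={C} → run C
t=47: (idle)
t=48: (idle)
t=49: (idle)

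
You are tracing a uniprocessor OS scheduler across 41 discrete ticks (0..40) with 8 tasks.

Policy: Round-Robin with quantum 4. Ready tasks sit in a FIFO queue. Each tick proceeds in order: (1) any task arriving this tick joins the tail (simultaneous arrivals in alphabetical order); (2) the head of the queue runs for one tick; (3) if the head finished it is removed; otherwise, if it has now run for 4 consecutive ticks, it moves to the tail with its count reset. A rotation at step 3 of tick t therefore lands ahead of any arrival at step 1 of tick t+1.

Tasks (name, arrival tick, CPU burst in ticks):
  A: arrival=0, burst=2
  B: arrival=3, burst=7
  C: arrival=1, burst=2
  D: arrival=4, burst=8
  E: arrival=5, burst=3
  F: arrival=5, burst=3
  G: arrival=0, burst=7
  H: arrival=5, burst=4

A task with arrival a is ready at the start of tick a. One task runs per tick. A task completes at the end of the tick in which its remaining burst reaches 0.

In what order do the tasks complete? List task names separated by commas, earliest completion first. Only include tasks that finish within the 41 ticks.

completion order = A, C, E, F, H, G, B, D

t=0: queue=[A,G] q_used=0 → run A
t=1: queue=[A,G,C] q_used=1 → run A
t=2: queue=[G,C] q_used=0 → run G
t=3: queue=[G,C,B] q_used=1 → run G
t=4: queue=[G,C,B,D] q_used=2 → run G
t=5: queue=[G,C,B,D,E,F,H] q_used=3 → run G
t=6: queue=[C,B,D,E,F,H,G] q_used=0 → run C
t=7: queue=[C,B,D,E,F,H,G] q_used=1 → run C
t=8: queue=[B,D,E,F,H,G] q_used=0 → run B
t=9: queue=[B,D,E,F,H,G] q_used=1 → run B
t=10: queue=[B,D,E,F,H,G] q_used=2 → run B
t=11: queue=[B,D,E,F,H,G] q_used=3 → run B
t=12: queue=[D,E,F,H,G,B] q_used=0 → run D
t=13: queue=[D,E,F,H,G,B] q_used=1 → run D
t=14: queue=[D,E,F,H,G,B] q_used=2 → run D
t=15: queue=[D,E,F,H,G,B] q_used=3 → run D
t=16: queue=[E,F,H,G,B,D] q_used=0 → run E
t=17: queue=[E,F,H,G,B,D] q_used=1 → run E
t=18: queue=[E,F,H,G,B,D] q_used=2 → run E
t=19: queue=[F,H,G,B,D] q_used=0 → run F
t=20: queue=[F,H,G,B,D] q_used=1 → run F
t=21: queue=[F,H,G,B,D] q_used=2 → run F
t=22: queue=[H,G,B,D] q_used=0 → run H
t=23: queue=[H,G,B,D] q_used=1 → run H
t=24: queue=[H,G,B,D] q_used=2 → run H
t=25: queue=[H,G,B,D] q_used=3 → run H
t=26: queue=[G,B,D] q_used=0 → run G
t=27: queue=[G,B,D] q_used=1 → run G
t=28: queue=[G,B,D] q_used=2 → run G
t=29: queue=[B,D] q_used=0 → run B
t=30: queue=[B,D] q_used=1 → run B
t=31: queue=[B,D] q_used=2 → run B
t=32: queue=[D] q_used=0 → run D
t=33: queue=[D] q_used=1 → run D
t=34: queue=[D] q_used=2 → run D
t=35: queue=[D] q_used=3 → run D
t=36: (idle)
t=37: (idle)
t=38: (idle)
t=39: (idle)
t=40: (idle)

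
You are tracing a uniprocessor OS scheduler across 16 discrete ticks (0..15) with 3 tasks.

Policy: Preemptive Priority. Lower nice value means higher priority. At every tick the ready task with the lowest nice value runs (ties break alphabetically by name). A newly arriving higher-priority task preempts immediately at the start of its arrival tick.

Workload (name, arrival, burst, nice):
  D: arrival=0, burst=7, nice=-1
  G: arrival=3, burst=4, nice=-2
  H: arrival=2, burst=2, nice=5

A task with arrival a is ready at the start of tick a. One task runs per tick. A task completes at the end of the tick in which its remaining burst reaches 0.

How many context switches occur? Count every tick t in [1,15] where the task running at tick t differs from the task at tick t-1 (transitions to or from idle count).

t=0: ready={D} → run D
t=1: ready={D} → run D
t=2: ready={D,H} → run D
t=3: ready={D,G,H} → run G
t=4: ready={D,G,H} → run G
t=5: ready={D,G,H} → run G
t=6: ready={D,G,H} → run G
t=7: ready={D,H} → run D
t=8: ready={D,H} → run D
t=9: ready={D,H} → run D
t=10: ready={D,H} → run D
t=11: ready={H} → run H
t=12: ready={H} → run H
t=13: (idle)
t=14: (idle)
t=15: (idle)

context switches = 4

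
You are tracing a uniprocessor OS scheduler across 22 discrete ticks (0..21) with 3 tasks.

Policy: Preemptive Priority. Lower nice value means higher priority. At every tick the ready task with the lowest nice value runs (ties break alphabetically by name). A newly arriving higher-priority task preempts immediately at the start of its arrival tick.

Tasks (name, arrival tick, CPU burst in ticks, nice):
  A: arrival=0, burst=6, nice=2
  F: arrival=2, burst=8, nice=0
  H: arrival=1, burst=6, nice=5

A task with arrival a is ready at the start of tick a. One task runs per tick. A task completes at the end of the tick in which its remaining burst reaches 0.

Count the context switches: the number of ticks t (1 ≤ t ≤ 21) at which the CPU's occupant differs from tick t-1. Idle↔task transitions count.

t=0: ready={A} → run A
t=1: ready={A,H} → run A
t=2: ready={A,F,H} → run F
t=3: ready={A,F,H} → run F
t=4: ready={A,F,H} → run F
t=5: ready={A,F,H} → run F
t=6: ready={A,F,H} → run F
t=7: ready={A,F,H} → run F
t=8: ready={A,F,H} → run F
t=9: ready={A,F,H} → run F
t=10: ready={A,H} → run A
t=11: ready={A,H} → run A
t=12: ready={A,H} → run A
t=13: ready={A,H} → run A
t=14: ready={H} → run H
t=15: ready={H} → run H
t=16: ready={H} → run H
t=17: ready={H} → run H
t=18: ready={H} → run H
t=19: ready={H} → run H
t=20: (idle)
t=21: (idle)

context switches = 4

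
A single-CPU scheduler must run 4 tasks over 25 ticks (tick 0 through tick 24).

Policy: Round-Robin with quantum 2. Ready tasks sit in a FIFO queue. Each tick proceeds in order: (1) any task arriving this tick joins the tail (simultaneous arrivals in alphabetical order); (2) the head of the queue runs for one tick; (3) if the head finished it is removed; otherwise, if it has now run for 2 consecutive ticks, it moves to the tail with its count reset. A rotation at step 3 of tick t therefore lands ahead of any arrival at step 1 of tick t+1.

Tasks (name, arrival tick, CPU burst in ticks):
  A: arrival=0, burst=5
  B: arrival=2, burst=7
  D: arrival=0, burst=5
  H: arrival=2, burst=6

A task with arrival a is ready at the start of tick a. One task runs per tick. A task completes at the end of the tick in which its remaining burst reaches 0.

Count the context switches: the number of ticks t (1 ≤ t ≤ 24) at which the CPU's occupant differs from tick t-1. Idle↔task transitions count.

t=0: queue=[A,D] q_used=0 → run A
t=1: queue=[A,D] q_used=1 → run A
t=2: queue=[D,A,B,H] q_used=0 → run D
t=3: queue=[D,A,B,H] q_used=1 → run D
t=4: queue=[A,B,H,D] q_used=0 → run A
t=5: queue=[A,B,H,D] q_used=1 → run A
t=6: queue=[B,H,D,A] q_used=0 → run B
t=7: queue=[B,H,D,A] q_used=1 → run B
t=8: queue=[H,D,A,B] q_used=0 → run H
t=9: queue=[H,D,A,B] q_used=1 → run H
t=10: queue=[D,A,B,H] q_used=0 → run D
t=11: queue=[D,A,B,H] q_used=1 → run D
t=12: queue=[A,B,H,D] q_used=0 → run A
t=13: queue=[B,H,D] q_used=0 → run B
t=14: queue=[B,H,D] q_used=1 → run B
t=15: queue=[H,D,B] q_used=0 → run H
t=16: queue=[H,D,B] q_used=1 → run H
t=17: queue=[D,B,H] q_used=0 → run D
t=18: queue=[B,H] q_used=0 → run B
t=19: queue=[B,H] q_used=1 → run B
t=20: queue=[H,B] q_used=0 → run H
t=21: queue=[H,B] q_used=1 → run H
t=22: queue=[B] q_used=0 → run B
t=23: (idle)
t=24: (idle)

context switches = 13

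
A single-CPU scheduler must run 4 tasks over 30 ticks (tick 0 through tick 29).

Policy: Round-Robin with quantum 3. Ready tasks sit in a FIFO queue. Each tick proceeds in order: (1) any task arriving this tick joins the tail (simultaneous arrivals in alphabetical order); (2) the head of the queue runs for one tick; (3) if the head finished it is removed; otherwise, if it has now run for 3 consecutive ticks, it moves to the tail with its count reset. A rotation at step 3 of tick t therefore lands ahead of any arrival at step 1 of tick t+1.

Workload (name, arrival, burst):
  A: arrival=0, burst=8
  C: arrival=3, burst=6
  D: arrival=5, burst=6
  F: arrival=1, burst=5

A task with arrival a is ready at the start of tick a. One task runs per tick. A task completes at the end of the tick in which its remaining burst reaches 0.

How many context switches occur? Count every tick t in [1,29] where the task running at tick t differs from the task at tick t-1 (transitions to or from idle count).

t=0: queue=[A] q_used=0 → run A
t=1: queue=[A,F] q_used=1 → run A
t=2: queue=[A,F] q_used=2 → run A
t=3: queue=[F,A,C] q_used=0 → run F
t=4: queue=[F,A,C] q_used=1 → run F
t=5: queue=[F,A,C,D] q_used=2 → run F
t=6: queue=[A,C,D,F] q_used=0 → run A
t=7: queue=[A,C,D,F] q_used=1 → run A
t=8: queue=[A,C,D,F] q_used=2 → run A
t=9: queue=[C,D,F,A] q_used=0 → run C
t=10: queue=[C,D,F,A] q_used=1 → run C
t=11: queue=[C,D,F,A] q_used=2 → run C
t=12: queue=[D,F,A,C] q_used=0 → run D
t=13: queue=[D,F,A,C] q_used=1 → run D
t=14: queue=[D,F,A,C] q_used=2 → run D
t=15: queue=[F,A,C,D] q_used=0 → run F
t=16: queue=[F,A,C,D] q_used=1 → run F
t=17: queue=[A,C,D] q_used=0 → run A
t=18: queue=[A,C,D] q_used=1 → run A
t=19: queue=[C,D] q_used=0 → run C
t=20: queue=[C,D] q_used=1 → run C
t=21: queue=[C,D] q_used=2 → run C
t=22: queue=[D] q_used=0 → run D
t=23: queue=[D] q_used=1 → run D
t=24: queue=[D] q_used=2 → run D
t=25: (idle)
t=26: (idle)
t=27: (idle)
t=28: (idle)
t=29: (idle)

context switches = 9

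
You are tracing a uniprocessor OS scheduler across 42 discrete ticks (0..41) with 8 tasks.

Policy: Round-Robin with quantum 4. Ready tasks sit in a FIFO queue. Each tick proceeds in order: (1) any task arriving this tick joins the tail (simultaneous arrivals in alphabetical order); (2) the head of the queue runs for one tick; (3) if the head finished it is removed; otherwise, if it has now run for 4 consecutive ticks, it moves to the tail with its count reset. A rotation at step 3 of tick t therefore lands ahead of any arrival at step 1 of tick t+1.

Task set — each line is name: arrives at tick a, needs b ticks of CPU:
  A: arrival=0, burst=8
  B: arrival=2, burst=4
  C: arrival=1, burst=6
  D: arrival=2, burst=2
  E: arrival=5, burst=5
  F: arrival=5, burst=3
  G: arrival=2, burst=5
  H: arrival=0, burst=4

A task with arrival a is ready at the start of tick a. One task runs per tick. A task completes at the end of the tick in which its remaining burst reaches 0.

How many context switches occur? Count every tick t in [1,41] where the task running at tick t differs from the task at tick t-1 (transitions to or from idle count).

t=0: queue=[A,H] q_used=0 → run A
t=1: queue=[A,H,C] q_used=1 → run A
t=2: queue=[A,H,C,B,D,G] q_used=2 → run A
t=3: queue=[A,H,C,B,D,G] q_used=3 → run A
t=4: queue=[H,C,B,D,G,A] q_used=0 → run H
t=5: queue=[H,C,B,D,G,A,E,F] q_used=1 → run H
t=6: queue=[H,C,B,D,G,A,E,F] q_used=2 → run H
t=7: queue=[H,C,B,D,G,A,E,F] q_used=3 → run H
t=8: queue=[C,B,D,G,A,E,F] q_used=0 → run C
t=9: queue=[C,B,D,G,A,E,F] q_used=1 → run C
t=10: queue=[C,B,D,G,A,E,F] q_used=2 → run C
t=11: queue=[C,B,D,G,A,E,F] q_used=3 → run C
t=12: queue=[B,D,G,A,E,F,C] q_used=0 → run B
t=13: queue=[B,D,G,A,E,F,C] q_used=1 → run B
t=14: queue=[B,D,G,A,E,F,C] q_used=2 → run B
t=15: queue=[B,D,G,A,E,F,C] q_used=3 → run B
t=16: queue=[D,G,A,E,F,C] q_used=0 → run D
t=17: queue=[D,G,A,E,F,C] q_used=1 → run D
t=18: queue=[G,A,E,F,C] q_used=0 → run G
t=19: queue=[G,A,E,F,C] q_used=1 → run G
t=20: queue=[G,A,E,F,C] q_used=2 → run G
t=21: queue=[G,A,E,F,C] q_used=3 → run G
t=22: queue=[A,E,F,C,G] q_used=0 → run A
t=23: queue=[A,E,F,C,G] q_used=1 → run A
t=24: queue=[A,E,F,C,G] q_used=2 → run A
t=25: queue=[A,E,F,C,G] q_used=3 → run A
t=26: queue=[E,F,C,G] q_used=0 → run E
t=27: queue=[E,F,C,G] q_used=1 → run E
t=28: queue=[E,F,C,G] q_used=2 → run E
t=29: queue=[E,F,C,G] q_used=3 → run E
t=30: queue=[F,C,G,E] q_used=0 → run F
t=31: queue=[F,C,G,E] q_used=1 → run F
t=32: queue=[F,C,G,E] q_used=2 → run F
t=33: queue=[C,G,E] q_used=0 → run C
t=34: queue=[C,G,E] q_used=1 → run C
t=35: queue=[G,E] q_used=0 → run G
t=36: queue=[E] q_used=0 → run E
t=37: (idle)
t=38: (idle)
t=39: (idle)
t=40: (idle)
t=41: (idle)

context switches = 12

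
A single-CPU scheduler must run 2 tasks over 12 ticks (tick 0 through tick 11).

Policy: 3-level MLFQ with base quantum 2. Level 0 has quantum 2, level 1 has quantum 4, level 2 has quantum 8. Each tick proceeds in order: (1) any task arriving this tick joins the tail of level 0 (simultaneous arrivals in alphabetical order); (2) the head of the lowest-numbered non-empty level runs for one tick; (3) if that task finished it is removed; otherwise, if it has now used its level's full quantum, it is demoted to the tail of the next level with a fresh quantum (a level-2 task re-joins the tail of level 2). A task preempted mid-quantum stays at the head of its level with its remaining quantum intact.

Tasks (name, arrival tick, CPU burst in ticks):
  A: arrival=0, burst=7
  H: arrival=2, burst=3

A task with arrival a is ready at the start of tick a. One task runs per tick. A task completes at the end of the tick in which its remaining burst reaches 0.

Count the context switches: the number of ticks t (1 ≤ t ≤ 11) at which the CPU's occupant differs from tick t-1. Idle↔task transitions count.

context switches = 5

t=0: L0/L1/L2 = A/-/- → run A
t=1: L0/L1/L2 = A/-/- → run A
t=2: L0/L1/L2 = H/A/- → run H
t=3: L0/L1/L2 = H/A/- → run H
t=4: L0/L1/L2 = -/AH/- → run A
t=5: L0/L1/L2 = -/AH/- → run A
t=6: L0/L1/L2 = -/AH/- → run A
t=7: L0/L1/L2 = -/AH/- → run A
t=8: L0/L1/L2 = -/H/A → run H
t=9: L0/L1/L2 = -/-/A → run A
t=10: (idle)
t=11: (idle)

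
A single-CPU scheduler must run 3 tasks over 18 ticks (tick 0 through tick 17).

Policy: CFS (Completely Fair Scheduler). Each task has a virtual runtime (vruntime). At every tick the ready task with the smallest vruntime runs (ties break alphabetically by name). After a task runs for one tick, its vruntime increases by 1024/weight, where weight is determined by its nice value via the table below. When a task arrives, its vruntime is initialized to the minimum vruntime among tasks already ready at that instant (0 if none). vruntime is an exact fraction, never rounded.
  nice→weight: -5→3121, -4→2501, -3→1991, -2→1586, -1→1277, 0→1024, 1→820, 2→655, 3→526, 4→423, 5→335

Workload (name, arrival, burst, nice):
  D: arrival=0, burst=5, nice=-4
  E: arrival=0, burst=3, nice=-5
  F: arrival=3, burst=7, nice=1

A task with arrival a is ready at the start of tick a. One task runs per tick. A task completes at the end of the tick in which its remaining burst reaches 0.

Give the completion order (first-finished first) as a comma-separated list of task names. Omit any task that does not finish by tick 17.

t=0: vr[D=0 E=0] → run D
t=1: vr[D=1024/2501 E=0] → run E
t=2: vr[D=1024/2501 E=1024/3121] → run E
t=3: vr[D=1024/2501 E=2048/3121 F=1024/2501] → run D
t=4: vr[D=2048/2501 E=2048/3121 F=1024/2501] → run F
t=5: vr[D=2048/2501 E=2048/3121 F=20736/12505] → run E
t=6: vr[D=2048/2501 F=20736/12505] → run D
t=7: vr[D=3072/2501 F=20736/12505] → run D
t=8: vr[D=4096/2501 F=20736/12505] → run D
t=9: vr[F=20736/12505] → run F
t=10: vr[F=36352/12505] → run F
t=11: vr[F=51968/12505] → run F
t=12: vr[F=67584/12505] → run F
t=13: vr[F=16640/2501] → run F
t=14: vr[F=98816/12505] → run F
t=15: (idle)
t=16: (idle)
t=17: (idle)

completion order = E, D, F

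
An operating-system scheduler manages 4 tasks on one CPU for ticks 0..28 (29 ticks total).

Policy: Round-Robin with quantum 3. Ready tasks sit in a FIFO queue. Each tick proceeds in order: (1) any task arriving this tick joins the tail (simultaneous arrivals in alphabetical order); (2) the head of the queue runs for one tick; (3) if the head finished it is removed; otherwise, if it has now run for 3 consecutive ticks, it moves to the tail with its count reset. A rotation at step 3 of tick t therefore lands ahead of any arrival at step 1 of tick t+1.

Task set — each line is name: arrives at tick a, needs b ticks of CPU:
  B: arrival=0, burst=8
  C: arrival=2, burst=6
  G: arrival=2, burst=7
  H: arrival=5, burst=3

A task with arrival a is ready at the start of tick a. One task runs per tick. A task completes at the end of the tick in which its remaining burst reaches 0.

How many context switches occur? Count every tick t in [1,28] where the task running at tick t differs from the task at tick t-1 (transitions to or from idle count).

t=0: queue=[B] q_used=0 → run B
t=1: queue=[B] q_used=1 → run B
t=2: queue=[B,C,G] q_used=2 → run B
t=3: queue=[C,G,B] q_used=0 → run C
t=4: queue=[C,G,B] q_used=1 → run C
t=5: queue=[C,G,B,H] q_used=2 → run C
t=6: queue=[G,B,H,C] q_used=0 → run G
t=7: queue=[G,B,H,C] q_used=1 → run G
t=8: queue=[G,B,H,C] q_used=2 → run G
t=9: queue=[B,H,C,G] q_used=0 → run B
t=10: queue=[B,H,C,G] q_used=1 → run B
t=11: queue=[B,H,C,G] q_used=2 → run B
t=12: queue=[H,C,G,B] q_used=0 → run H
t=13: queue=[H,C,G,B] q_used=1 → run H
t=14: queue=[H,C,G,B] q_used=2 → run H
t=15: queue=[C,G,B] q_used=0 → run C
t=16: queue=[C,G,B] q_used=1 → run C
t=17: queue=[C,G,B] q_used=2 → run C
t=18: queue=[G,B] q_used=0 → run G
t=19: queue=[G,B] q_used=1 → run G
t=20: queue=[G,B] q_used=2 → run G
t=21: queue=[B,G] q_used=0 → run B
t=22: queue=[B,G] q_used=1 → run B
t=23: queue=[G] q_used=0 → run G
t=24: (idle)
t=25: (idle)
t=26: (idle)
t=27: (idle)
t=28: (idle)

context switches = 9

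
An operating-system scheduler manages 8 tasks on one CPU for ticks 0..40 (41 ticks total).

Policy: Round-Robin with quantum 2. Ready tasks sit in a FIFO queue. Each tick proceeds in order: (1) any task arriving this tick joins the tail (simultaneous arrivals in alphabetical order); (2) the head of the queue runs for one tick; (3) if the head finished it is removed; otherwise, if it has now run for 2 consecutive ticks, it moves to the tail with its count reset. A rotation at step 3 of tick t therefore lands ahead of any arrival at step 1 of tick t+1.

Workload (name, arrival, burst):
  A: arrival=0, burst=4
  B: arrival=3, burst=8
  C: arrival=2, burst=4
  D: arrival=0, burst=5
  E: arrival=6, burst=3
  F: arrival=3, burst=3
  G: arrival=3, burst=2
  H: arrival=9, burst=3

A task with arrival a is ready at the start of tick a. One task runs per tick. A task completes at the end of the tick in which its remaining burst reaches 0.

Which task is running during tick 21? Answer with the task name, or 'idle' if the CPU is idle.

t=0: queue=[A,D] q_used=0 → run A
t=1: queue=[A,D] q_used=1 → run A
t=2: queue=[D,A,C] q_used=0 → run D
t=3: queue=[D,A,C,B,F,G] q_used=1 → run D
t=4: queue=[A,C,B,F,G,D] q_used=0 → run A
t=5: queue=[A,C,B,F,G,D] q_used=1 → run A
t=6: queue=[C,B,F,G,D,E] q_used=0 → run C
t=7: queue=[C,B,F,G,D,E] q_used=1 → run C
t=8: queue=[B,F,G,D,E,C] q_used=0 → run B
t=9: queue=[B,F,G,D,E,C,H] q_used=1 → run B
t=10: queue=[F,G,D,E,C,H,B] q_used=0 → run F
t=11: queue=[F,G,D,E,C,H,B] q_used=1 → run F
t=12: queue=[G,D,E,C,H,B,F] q_used=0 → run G
t=13: queue=[G,D,E,C,H,B,F] q_used=1 → run G
t=14: queue=[D,E,C,H,B,F] q_used=0 → run D
t=15: queue=[D,E,C,H,B,F] q_used=1 → run D
t=16: queue=[E,C,H,B,F,D] q_used=0 → run E
t=17: queue=[E,C,H,B,F,D] q_used=1 → run E
t=18: queue=[C,H,B,F,D,E] q_used=0 → run C
t=19: queue=[C,H,B,F,D,E] q_used=1 → run C
t=20: queue=[H,B,F,D,E] q_used=0 → run H
t=21: queue=[H,B,F,D,E] q_used=1 → run H
t=22: queue=[B,F,D,E,H] q_used=0 → run B
t=23: queue=[B,F,D,E,H] q_used=1 → run B
t=24: queue=[F,D,E,H,B] q_used=0 → run F
t=25: queue=[D,E,H,B] q_used=0 → run D
t=26: queue=[E,H,B] q_used=0 → run E
t=27: queue=[H,B] q_used=0 → run H
t=28: queue=[B] q_used=0 → run B
t=29: queue=[B] q_used=1 → run B
t=30: queue=[B] q_used=0 → run B
t=31: queue=[B] q_used=1 → run B
t=32: (idle)
t=33: (idle)
t=34: (idle)
t=35: (idle)
t=36: (idle)
t=37: (idle)
t=38: (idle)
t=39: (idle)
t=40: (idle)

running at tick 21 = H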